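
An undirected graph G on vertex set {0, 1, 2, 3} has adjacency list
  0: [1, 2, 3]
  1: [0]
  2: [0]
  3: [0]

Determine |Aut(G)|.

6

Vertex 0 has degree 3 and every other vertex has degree 1, so G is the star K_{1,3} with centre 0. The 3 leaves are pairwise interchangeable while the centre is fixed, giving Aut(G) = S_3.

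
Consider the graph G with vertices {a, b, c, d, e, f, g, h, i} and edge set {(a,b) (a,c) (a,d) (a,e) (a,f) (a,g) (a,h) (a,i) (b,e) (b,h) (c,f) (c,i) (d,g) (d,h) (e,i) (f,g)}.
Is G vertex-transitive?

No

Vertex a is the only vertex of degree 8, so every automorphism fixes it; G is not vertex-transitive.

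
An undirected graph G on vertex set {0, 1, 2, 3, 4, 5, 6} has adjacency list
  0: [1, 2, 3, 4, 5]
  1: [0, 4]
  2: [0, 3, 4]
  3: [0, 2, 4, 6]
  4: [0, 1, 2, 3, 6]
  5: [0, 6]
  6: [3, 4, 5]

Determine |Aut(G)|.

1

Degrees alone do not determine every vertex (e.g. 0 and 4 both have degree 5), but their neighbour-degree multisets differ: N(0) has degrees [2, 2, 3, 4, 5] while N(4) has degrees [2, 3, 3, 4, 5]. Repeating this refinement separates all vertices, so the only automorphism is the identity.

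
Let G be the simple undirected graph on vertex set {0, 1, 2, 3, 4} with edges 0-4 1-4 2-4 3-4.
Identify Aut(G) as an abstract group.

Vertex 4 has degree 4 and every other vertex has degree 1, so G is the star K_{1,4} with centre 4. The 4 leaves are pairwise interchangeable while the centre is fixed, giving Aut(G) = S_4.

the symmetric group on 4 letters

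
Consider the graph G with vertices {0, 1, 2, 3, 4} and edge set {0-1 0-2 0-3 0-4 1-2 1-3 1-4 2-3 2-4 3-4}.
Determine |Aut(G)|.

All 5 vertices are pairwise adjacent: G = K_5. Every bijection on the vertex set is an automorphism of K_5; hence Aut(K_5) ≅ S_5, order 120.

120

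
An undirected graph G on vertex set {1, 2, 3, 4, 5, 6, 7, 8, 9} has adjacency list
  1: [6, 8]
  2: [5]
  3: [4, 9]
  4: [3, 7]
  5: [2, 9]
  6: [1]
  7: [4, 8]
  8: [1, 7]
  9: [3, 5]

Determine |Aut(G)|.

The degree sequence is [2, 1, 2, 2, 2, 1, 2, 2, 2]; the two degree-1 vertices 2 and 6 are the ends of a path, so G = P_9. A path has exactly one nontrivial symmetry — reversal — giving Aut(G) of order 2.

2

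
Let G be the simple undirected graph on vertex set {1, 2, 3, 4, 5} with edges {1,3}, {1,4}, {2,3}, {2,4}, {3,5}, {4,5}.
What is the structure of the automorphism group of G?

S_3 × S_2

The vertices split by degree into {3, 4} (degree 3) and {1, 2, 5} (degree 2); every edge runs between the two parts, so G is the complete bipartite graph K_{2,3}. The parts have unequal sizes, so no automorphism swaps them; each part is permuted independently, giving S_3 × S_2 of order 3!·2! = 12.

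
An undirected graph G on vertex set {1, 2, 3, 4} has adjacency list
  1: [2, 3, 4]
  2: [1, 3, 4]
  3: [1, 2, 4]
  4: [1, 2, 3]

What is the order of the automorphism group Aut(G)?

24

All 4 vertices are pairwise adjacent: G = K_4. Any permutation of the 4 vertices preserves K_4, so Aut(K_4) = S_4 of order 4! = 24.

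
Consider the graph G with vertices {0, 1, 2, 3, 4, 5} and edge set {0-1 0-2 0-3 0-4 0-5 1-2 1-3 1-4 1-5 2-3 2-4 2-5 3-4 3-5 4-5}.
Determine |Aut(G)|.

720

Every vertex has degree 5, so G is the complete graph K_6. Every bijection on the vertex set is an automorphism of K_6; hence Aut(K_6) ≅ S_6, order 720.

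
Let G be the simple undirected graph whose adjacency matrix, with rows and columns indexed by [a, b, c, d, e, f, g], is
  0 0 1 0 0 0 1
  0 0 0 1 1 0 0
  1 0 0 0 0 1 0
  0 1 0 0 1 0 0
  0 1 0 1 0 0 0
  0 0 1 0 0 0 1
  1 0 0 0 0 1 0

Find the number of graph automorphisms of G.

48

G has two connected components, {a, c, f, g} and {b, d, e}; each is 2-regular, so G = C_4 ⊔ C_3. No automorphism exchanges components of different sizes, hence Aut(G) is the direct product D_4 × D_3, order 48.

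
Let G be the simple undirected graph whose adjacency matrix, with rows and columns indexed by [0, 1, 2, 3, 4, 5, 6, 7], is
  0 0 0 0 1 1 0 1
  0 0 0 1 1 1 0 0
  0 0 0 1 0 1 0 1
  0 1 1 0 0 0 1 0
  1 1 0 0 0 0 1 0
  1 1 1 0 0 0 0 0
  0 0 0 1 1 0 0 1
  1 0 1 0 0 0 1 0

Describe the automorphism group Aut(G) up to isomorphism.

Z_2^3 ⋊ S_3

G is 3-regular and bipartite on 2^3 = 8 vertices with girth 4; it is the hypercube graph Q_3. Aut(Q_3) consists of the signed permutations of the 3 coordinate axes: 3! permutations times 2^3 sign flips, so |Aut| = 2^3·3! = 48.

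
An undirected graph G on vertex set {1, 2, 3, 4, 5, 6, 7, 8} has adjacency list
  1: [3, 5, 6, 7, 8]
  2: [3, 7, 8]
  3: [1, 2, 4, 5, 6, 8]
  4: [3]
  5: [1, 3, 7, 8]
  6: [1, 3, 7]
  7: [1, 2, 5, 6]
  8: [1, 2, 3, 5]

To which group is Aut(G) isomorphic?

1

Degrees alone do not determine every vertex (e.g. 2 and 6 both have degree 3), but their neighbour-degree multisets differ: N(2) has degrees [4, 4, 6] while N(6) has degrees [4, 5, 6]. Repeating this refinement separates all vertices, so the only automorphism is the identity.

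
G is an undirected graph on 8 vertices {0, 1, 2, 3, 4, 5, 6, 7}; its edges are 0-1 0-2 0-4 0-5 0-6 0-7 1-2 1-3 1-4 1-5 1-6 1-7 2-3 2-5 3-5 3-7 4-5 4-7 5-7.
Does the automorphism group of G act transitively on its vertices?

Vertex 1 is the only vertex of degree 7, so every automorphism fixes it; G is not vertex-transitive.

No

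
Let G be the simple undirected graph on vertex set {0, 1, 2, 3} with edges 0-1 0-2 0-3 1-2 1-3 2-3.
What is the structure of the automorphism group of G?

the symmetric group on 4 letters

Every vertex has degree 3, so G is the complete graph K_4. Any permutation of the 4 vertices preserves K_4, so Aut(K_4) = S_4 of order 4! = 24.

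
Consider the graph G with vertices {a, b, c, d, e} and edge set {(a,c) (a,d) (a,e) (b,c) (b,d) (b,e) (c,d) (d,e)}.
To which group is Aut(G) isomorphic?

Vertex d is the unique vertex of degree 4; the remaining 4 vertices each have degree 3 and induce a cycle, so G is the wheel on 5 vertices with hub d. Every automorphism fixes the hub and acts on the rim 4-cycle, so Aut(G) ≅ Aut(C_4) = D_4 of order 8.

D_4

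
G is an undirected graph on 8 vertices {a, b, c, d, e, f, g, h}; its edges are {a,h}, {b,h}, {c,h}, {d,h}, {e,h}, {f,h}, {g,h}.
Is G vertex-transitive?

No

Vertex h is the only vertex of degree 7, so every automorphism fixes it; G is not vertex-transitive.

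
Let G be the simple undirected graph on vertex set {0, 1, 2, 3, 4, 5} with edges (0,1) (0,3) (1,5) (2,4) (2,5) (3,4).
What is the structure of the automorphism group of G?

the dihedral group of order 12

G is 2-regular and connected on 6 vertices, i.e. the cycle C_6. C_6 has 6 rotations and 6 reflections, so Aut(C_6) ≅ D_6 of order 12.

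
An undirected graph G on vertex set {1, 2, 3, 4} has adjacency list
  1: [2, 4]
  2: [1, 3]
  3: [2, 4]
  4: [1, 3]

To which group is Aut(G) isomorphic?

D_4

Every vertex has degree 2 and the graph is connected, so G is the 4-cycle C_4. C_4 has 4 rotations and 4 reflections, so Aut(C_4) ≅ D_4 of order 8.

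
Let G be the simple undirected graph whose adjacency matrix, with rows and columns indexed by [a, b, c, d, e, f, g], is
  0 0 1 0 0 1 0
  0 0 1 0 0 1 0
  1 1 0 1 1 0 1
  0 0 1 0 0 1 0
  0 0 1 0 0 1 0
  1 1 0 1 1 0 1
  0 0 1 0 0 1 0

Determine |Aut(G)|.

The vertices split by degree into {c, f} (degree 5) and {a, b, d, e, g} (degree 2); every edge runs between the two parts, so G is the complete bipartite graph K_{2,5}. The parts have unequal sizes, so no automorphism swaps them; each part is permuted independently, giving S_2 × S_5 of order 2!·5! = 240.

240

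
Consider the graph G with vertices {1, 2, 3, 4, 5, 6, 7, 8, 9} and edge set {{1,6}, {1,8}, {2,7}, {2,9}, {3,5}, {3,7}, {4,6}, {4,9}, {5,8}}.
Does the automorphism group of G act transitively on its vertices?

Every vertex has degree 2 and the graph is connected, so G is the 9-cycle C_9. The automorphisms of the 9-cycle are exactly the symmetries of a regular 9-gon: the dihedral group D_9, |D_9| = 18. Under this action every vertex can be carried to every other, so G is vertex-transitive.

Yes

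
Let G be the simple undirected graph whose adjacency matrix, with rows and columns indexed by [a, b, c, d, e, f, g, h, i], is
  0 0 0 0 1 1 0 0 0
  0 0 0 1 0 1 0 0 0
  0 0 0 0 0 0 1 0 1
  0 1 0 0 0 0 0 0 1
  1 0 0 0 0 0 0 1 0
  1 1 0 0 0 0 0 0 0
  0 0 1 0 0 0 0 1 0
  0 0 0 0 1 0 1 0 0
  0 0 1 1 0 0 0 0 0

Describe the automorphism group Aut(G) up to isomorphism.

Every vertex has degree 2 and the graph is connected, so G is the 9-cycle C_9. The automorphisms of the 9-cycle are exactly the symmetries of a regular 9-gon: the dihedral group D_9, |D_9| = 18.

the dihedral group of order 18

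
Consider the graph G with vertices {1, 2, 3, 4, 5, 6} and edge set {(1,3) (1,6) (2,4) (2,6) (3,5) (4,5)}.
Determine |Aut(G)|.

12

Every vertex has degree 2 and the graph is connected, so G is the 6-cycle C_6. C_6 has 6 rotations and 6 reflections, so Aut(C_6) ≅ D_6 of order 12.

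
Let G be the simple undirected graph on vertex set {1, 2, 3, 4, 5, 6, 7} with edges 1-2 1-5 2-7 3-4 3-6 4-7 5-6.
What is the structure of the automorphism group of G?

the dihedral group of order 14

Every vertex has degree 2 and the graph is connected, so G is the 7-cycle C_7. C_7 has 7 rotations and 7 reflections, so Aut(C_7) ≅ D_7 of order 14.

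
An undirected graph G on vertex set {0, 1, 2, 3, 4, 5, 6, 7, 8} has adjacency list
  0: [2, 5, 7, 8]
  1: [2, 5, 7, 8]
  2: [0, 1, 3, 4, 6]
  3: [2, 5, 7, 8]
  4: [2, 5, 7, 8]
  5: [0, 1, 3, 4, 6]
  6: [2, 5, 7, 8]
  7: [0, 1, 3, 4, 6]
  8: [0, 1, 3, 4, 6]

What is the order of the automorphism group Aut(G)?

The vertices split by degree into {2, 5, 7, 8} (degree 5) and {0, 1, 3, 4, 6} (degree 4); every edge runs between the two parts, so G is the complete bipartite graph K_{4,5}. The parts have unequal sizes, so no automorphism swaps them; each part is permuted independently, giving S_5 × S_4 of order 5!·4! = 2880.

2880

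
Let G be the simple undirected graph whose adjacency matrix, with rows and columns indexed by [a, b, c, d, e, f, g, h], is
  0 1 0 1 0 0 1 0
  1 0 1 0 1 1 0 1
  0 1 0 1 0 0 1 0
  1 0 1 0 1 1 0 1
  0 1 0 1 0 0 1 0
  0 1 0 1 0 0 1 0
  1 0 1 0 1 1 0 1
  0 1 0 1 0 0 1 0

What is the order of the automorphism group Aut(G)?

The vertices split by degree into {b, d, g} (degree 5) and {a, c, e, f, h} (degree 3); every edge runs between the two parts, so G is the complete bipartite graph K_{3,5}. Automorphisms preserve the bipartition setwise (since the parts differ in size) and act as S_3 × S_5 within it; |Aut| = 720.

720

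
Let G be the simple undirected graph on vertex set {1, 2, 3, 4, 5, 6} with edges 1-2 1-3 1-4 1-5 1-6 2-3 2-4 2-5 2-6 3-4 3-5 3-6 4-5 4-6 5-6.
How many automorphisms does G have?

All 6 vertices are pairwise adjacent: G = K_6. Any permutation of the 6 vertices preserves K_6, so Aut(K_6) = S_6 of order 6! = 720.

720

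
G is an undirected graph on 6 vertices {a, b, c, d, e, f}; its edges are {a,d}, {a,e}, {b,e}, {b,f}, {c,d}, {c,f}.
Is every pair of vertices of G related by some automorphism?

Yes

G is 2-regular and connected on 6 vertices, i.e. the cycle C_6. The automorphisms of the 6-cycle are exactly the symmetries of a regular 6-gon: the dihedral group D_6, |D_6| = 12. Under this action every vertex can be carried to every other, so G is vertex-transitive.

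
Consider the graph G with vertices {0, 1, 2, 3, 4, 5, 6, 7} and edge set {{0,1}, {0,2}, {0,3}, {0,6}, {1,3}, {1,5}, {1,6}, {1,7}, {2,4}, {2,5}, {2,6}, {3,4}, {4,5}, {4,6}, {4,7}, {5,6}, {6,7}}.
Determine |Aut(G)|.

1

The degree sequence is [4, 5, 4, 3, 5, 4, 6, 3]. Checking the degree-preserving permutations of the vertex set shows that none except the identity preserves every edge, so Aut(G) is trivial.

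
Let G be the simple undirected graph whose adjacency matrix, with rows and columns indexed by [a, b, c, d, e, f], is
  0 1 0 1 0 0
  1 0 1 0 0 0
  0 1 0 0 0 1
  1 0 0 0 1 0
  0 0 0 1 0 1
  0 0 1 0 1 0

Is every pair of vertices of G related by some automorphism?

Every vertex has degree 2 and the graph is connected, so G is the 6-cycle C_6. C_6 has 6 rotations and 6 reflections, so Aut(C_6) ≅ D_6 of order 12. This group acts transitively on the 6 vertices.

Yes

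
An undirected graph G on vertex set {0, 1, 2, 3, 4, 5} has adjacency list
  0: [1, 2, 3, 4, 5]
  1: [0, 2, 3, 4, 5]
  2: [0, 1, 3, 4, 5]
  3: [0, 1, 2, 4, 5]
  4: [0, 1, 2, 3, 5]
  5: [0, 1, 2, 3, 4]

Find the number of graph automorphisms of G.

Every vertex has degree 5, so G is the complete graph K_6. Every bijection on the vertex set is an automorphism of K_6; hence Aut(K_6) ≅ S_6, order 720.

720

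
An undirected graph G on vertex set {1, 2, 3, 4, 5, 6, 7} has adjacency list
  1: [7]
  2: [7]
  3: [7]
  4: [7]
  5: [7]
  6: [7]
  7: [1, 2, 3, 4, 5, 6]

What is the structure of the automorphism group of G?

Vertex 7 has degree 6 and every other vertex has degree 1, so G is the star K_{1,6} with centre 7. Any automorphism fixes the centre and permutes the 6 leaves freely, so Aut(G) ≅ S_6 of order 6! = 720.

S_6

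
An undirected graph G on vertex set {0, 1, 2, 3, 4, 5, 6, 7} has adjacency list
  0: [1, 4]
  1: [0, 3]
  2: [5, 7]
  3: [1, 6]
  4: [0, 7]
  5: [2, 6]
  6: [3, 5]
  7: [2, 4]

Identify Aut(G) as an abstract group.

the dihedral group of order 16

G is 2-regular and connected on 8 vertices, i.e. the cycle C_8. C_8 has 8 rotations and 8 reflections, so Aut(C_8) ≅ D_8 of order 16.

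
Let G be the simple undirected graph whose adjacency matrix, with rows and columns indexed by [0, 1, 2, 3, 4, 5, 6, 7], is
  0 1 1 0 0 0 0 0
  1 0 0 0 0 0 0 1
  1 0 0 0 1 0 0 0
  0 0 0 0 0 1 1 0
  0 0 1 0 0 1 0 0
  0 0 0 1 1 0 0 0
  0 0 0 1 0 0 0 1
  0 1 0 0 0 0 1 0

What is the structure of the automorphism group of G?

the dihedral group of order 16

G is 2-regular and connected on 8 vertices, i.e. the cycle C_8. C_8 has 8 rotations and 8 reflections, so Aut(C_8) ≅ D_8 of order 16.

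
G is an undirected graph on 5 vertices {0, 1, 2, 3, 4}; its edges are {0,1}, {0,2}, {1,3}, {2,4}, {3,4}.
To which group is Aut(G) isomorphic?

G is 2-regular and connected on 5 vertices, i.e. the cycle C_5. C_5 has 5 rotations and 5 reflections, so Aut(C_5) ≅ D_5 of order 10.

the dihedral group of order 10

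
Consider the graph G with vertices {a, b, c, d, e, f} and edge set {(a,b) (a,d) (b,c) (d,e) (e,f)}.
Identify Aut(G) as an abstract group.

C_2

The degree sequence is [2, 2, 1, 2, 2, 1]; the two degree-1 vertices c and f are the ends of a path, so G = P_6. A path has exactly one nontrivial symmetry — reversal — giving Aut(G) of order 2.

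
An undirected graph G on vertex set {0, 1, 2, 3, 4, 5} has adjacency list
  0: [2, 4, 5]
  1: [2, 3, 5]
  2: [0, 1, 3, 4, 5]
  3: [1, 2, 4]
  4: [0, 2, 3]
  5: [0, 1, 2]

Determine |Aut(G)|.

Vertex 2 is the unique vertex of degree 5; the remaining 5 vertices each have degree 3 and induce a cycle, so G is the wheel on 6 vertices with hub 2. Every automorphism fixes the hub and acts on the rim 5-cycle, so Aut(G) ≅ Aut(C_5) = D_5 of order 10.

10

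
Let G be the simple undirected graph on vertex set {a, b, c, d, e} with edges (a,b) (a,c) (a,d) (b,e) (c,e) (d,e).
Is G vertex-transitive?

No

Automorphisms preserve degree, but G has vertices of degree 2 and vertices of degree 3; no automorphism maps one to the other, so G is not vertex-transitive.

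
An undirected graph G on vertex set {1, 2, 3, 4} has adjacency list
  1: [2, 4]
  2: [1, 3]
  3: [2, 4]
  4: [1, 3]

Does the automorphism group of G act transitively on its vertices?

Yes

G is 2-regular and bipartite with parts {2, 4} and {1, 3} (each part is independent and every cross-pair is an edge), so G = K_{2,2}. Each part can be permuted independently (S_2 × S_2) and the two equal-size parts can also be swapped, giving (S_2 × S_2) ⋊ Z_2 of order 2·(2!)² = 8. This group acts transitively on the 4 vertices.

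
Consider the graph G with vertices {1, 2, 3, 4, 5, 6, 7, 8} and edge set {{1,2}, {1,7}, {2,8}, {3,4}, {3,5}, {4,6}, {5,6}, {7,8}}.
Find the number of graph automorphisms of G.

G has two connected components, {1, 2, 7, 8} and {3, 4, 5, 6}; each is 2-regular, so G = C_4 ⊔ C_4. With two isomorphic components, Aut(G) = Aut(C_4) ≀ S_2 = (D_4 × D_4) ⋊ Z_2: permute each cycle by D_4, then optionally swap the two cycles. Order 2·(2·4)² = 128.

128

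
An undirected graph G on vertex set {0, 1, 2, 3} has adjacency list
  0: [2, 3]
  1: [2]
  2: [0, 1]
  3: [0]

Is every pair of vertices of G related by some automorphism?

Automorphisms preserve degree, but G has vertices of degree 1 and vertices of degree 2; no automorphism maps one to the other, so G is not vertex-transitive.

No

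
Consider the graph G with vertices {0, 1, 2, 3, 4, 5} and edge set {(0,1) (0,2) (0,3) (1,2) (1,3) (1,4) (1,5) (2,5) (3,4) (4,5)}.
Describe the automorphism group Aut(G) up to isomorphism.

the dihedral group of order 10

Vertex 1 is the unique vertex of degree 5; the remaining 5 vertices each have degree 3 and induce a cycle, so G is the wheel on 6 vertices with hub 1. Every automorphism fixes the hub and acts on the rim 5-cycle, so Aut(G) ≅ Aut(C_5) = D_5 of order 10.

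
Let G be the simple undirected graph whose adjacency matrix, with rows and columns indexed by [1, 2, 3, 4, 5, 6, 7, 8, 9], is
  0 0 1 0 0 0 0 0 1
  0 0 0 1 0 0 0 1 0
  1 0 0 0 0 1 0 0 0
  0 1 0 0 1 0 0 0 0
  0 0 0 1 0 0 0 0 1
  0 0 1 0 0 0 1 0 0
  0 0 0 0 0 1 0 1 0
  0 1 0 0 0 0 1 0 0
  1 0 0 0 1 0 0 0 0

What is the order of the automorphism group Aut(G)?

G is 2-regular and connected on 9 vertices, i.e. the cycle C_9. C_9 has 9 rotations and 9 reflections, so Aut(C_9) ≅ D_9 of order 18.

18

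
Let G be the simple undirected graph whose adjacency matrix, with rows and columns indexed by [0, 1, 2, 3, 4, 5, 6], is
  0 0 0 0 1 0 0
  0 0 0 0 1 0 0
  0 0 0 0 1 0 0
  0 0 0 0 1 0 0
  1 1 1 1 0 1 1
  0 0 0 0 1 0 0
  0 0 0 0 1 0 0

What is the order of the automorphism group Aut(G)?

Vertex 4 has degree 6 and every other vertex has degree 1, so G is the star K_{1,6} with centre 4. Any automorphism fixes the centre and permutes the 6 leaves freely, so Aut(G) ≅ S_6 of order 6! = 720.

720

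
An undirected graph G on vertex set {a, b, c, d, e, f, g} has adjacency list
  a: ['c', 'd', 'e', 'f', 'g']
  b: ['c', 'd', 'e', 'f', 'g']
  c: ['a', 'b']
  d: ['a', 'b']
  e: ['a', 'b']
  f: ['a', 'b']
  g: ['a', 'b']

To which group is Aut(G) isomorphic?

S_5 × S_2

The vertices split by degree into {a, b} (degree 5) and {c, d, e, f, g} (degree 2); every edge runs between the two parts, so G is the complete bipartite graph K_{2,5}. The parts have unequal sizes, so no automorphism swaps them; each part is permuted independently, giving S_5 × S_2 of order 5!·2! = 240.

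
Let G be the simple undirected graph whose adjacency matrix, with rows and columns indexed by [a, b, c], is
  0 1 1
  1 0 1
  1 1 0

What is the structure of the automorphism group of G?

All 3 vertices are pairwise adjacent: G = K_3. Any permutation of the 3 vertices preserves K_3, so Aut(K_3) = S_3 of order 3! = 6.

the symmetric group on 3 letters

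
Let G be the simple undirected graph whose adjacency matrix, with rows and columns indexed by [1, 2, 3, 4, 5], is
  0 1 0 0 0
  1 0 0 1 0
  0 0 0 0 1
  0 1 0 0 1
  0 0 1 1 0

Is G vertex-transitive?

Automorphisms preserve degree, but G has vertices of degree 1 and vertices of degree 2; no automorphism maps one to the other, so G is not vertex-transitive.

No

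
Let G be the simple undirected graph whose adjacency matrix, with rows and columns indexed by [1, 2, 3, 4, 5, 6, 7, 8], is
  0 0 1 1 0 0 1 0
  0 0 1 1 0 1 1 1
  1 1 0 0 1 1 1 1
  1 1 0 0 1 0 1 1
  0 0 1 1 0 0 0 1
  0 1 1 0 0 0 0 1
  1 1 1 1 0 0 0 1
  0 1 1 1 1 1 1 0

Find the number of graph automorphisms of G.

1

The degree sequence is [3, 5, 6, 5, 3, 3, 5, 6]. Checking the degree-preserving permutations of the vertex set shows that none except the identity preserves every edge, so Aut(G) is trivial.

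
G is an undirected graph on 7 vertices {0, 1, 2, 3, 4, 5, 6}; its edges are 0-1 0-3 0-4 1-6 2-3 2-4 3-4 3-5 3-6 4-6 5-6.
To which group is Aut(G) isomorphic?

the trivial group

The degree sequence is [3, 2, 2, 5, 4, 2, 4]. Checking the degree-preserving permutations of the vertex set shows that none except the identity preserves every edge, so Aut(G) is trivial.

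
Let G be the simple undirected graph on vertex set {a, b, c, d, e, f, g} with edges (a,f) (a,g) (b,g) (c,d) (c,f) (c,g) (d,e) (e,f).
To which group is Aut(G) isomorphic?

The degree sequence is [2, 1, 3, 2, 2, 3, 3]. Checking the degree-preserving permutations of the vertex set shows that none except the identity preserves every edge, so Aut(G) is trivial.

{e}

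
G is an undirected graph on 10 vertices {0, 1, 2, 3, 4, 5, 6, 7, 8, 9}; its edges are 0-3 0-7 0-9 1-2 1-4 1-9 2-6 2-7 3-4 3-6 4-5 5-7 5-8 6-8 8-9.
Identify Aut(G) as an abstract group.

the symmetric group S_5

G is 3-regular on 10 vertices with no triangles and no 4-cycles (girth 5): this is the Petersen graph. It is a classical fact that the Petersen graph has automorphism group S_5 (order 120), arising from its description as the Kneser graph K(5,2).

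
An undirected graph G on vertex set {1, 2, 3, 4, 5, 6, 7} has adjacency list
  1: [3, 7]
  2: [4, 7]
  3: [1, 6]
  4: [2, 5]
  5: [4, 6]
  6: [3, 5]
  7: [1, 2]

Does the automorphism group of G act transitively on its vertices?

Yes

Every vertex has degree 2 and the graph is connected, so G is the 7-cycle C_7. The automorphisms of the 7-cycle are exactly the symmetries of a regular 7-gon: the dihedral group D_7, |D_7| = 14. Under this action every vertex can be carried to every other, so G is vertex-transitive.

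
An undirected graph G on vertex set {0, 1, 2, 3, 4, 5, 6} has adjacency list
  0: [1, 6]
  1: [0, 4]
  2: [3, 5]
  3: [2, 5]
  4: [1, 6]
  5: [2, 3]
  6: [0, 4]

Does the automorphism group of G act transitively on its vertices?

G has two connected components, {0, 1, 4, 6} and {2, 3, 5}; each is 2-regular, so G = C_4 ⊔ C_3. The orbit of 0 under Aut(G) is {0, 1, 4, 6}, which does not contain 2, so G is not vertex-transitive.

No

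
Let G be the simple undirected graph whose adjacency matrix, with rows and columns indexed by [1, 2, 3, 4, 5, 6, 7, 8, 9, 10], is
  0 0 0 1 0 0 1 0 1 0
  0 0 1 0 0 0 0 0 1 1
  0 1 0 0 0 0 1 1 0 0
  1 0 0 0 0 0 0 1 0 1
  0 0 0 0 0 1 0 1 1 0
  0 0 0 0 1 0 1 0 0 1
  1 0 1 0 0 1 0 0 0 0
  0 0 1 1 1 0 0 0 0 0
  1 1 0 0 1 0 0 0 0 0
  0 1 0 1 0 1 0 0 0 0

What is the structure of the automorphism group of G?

the symmetric group S_5

G is 3-regular on 10 vertices with no triangles and no 4-cycles (girth 5): this is the Petersen graph. Viewing the Petersen graph as the Kneser graph K(5,2) — vertices are 2-subsets of {1,…,5}, edges join disjoint pairs — its automorphisms are exactly the permutations of the 5-element set, so Aut ≅ S_5 of order 120.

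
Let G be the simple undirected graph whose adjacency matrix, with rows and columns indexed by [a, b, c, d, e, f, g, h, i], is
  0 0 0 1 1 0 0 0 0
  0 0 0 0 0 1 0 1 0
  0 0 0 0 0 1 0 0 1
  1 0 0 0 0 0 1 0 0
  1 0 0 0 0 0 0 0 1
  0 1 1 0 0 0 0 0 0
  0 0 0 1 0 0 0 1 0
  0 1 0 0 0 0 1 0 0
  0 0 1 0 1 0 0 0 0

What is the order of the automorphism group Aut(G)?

Every vertex has degree 2 and the graph is connected, so G is the 9-cycle C_9. C_9 has 9 rotations and 9 reflections, so Aut(C_9) ≅ D_9 of order 18.

18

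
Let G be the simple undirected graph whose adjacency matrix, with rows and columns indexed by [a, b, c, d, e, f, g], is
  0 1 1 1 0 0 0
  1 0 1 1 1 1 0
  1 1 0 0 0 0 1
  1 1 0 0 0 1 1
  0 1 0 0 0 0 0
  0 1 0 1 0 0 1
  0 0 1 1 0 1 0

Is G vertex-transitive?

Vertex b is the only vertex of degree 5, so every automorphism fixes it; G is not vertex-transitive.

No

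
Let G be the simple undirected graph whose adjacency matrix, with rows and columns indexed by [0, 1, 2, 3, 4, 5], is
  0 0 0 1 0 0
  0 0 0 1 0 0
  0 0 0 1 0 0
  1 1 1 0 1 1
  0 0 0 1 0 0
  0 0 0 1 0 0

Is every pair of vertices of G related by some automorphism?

No

Vertex 3 is the only vertex of degree 5, so every automorphism fixes it; G is not vertex-transitive.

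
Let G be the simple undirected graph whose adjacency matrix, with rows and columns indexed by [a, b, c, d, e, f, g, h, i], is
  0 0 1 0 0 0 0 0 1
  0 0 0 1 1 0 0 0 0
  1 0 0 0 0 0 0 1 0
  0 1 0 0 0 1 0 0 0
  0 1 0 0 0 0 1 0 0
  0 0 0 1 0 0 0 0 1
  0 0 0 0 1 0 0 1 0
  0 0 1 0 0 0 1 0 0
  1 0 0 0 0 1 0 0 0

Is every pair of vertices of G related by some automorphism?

Yes

Every vertex has degree 2 and the graph is connected, so G is the 9-cycle C_9. C_9 has 9 rotations and 9 reflections, so Aut(C_9) ≅ D_9 of order 18. This group acts transitively on the 9 vertices.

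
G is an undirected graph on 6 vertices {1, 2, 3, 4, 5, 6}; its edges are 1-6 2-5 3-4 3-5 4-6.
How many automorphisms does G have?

2

The degree sequence is [1, 1, 2, 2, 2, 2]; the two degree-1 vertices 1 and 2 are the ends of a path, so G = P_6. A path has exactly one nontrivial symmetry — reversal — giving Aut(G) of order 2.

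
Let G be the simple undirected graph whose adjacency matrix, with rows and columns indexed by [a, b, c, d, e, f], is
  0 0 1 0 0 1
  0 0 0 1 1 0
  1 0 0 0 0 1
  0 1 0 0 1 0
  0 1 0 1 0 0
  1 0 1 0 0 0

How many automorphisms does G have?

G has two connected components, {b, d, e} and {a, c, f}; each is 2-regular, so G = C_3 ⊔ C_3. With two isomorphic components, Aut(G) = Aut(C_3) ≀ S_2 = (D_3 × D_3) ⋊ Z_2: permute each cycle by D_3, then optionally swap the two cycles. Order 2·(2·3)² = 72.

72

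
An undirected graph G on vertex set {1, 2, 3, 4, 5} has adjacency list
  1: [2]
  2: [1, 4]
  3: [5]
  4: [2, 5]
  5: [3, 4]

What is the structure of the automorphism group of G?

C_2

The degree sequence is [1, 2, 1, 2, 2]; the two degree-1 vertices 1 and 3 are the ends of a path, so G = P_5. The only nontrivial automorphism of a path is the end-to-end reflection, so Aut(G) ≅ Z_2.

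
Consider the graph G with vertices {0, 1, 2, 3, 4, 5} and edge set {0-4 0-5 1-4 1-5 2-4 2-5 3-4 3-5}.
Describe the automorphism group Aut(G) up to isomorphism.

The vertices split by degree into {4, 5} (degree 4) and {0, 1, 2, 3} (degree 2); every edge runs between the two parts, so G is the complete bipartite graph K_{2,4}. The parts have unequal sizes, so no automorphism swaps them; each part is permuted independently, giving S_2 × S_4 of order 2!·4! = 48.

S_2 × S_4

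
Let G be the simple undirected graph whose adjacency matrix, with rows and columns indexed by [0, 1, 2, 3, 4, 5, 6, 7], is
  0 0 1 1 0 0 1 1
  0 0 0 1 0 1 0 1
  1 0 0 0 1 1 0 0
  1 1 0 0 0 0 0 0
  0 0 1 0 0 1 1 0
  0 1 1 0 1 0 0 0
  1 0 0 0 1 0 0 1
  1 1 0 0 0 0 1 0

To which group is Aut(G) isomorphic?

1

The degree sequence is [4, 3, 3, 2, 3, 3, 3, 3]. Checking the degree-preserving permutations of the vertex set shows that none except the identity preserves every edge, so Aut(G) is trivial.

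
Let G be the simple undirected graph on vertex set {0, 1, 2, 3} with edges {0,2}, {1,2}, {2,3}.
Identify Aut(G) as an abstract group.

Vertex 2 has degree 3 and every other vertex has degree 1, so G is the star K_{1,3} with centre 2. Any automorphism fixes the centre and permutes the 3 leaves freely, so Aut(G) ≅ S_3 of order 3! = 6.

the symmetric group on 3 letters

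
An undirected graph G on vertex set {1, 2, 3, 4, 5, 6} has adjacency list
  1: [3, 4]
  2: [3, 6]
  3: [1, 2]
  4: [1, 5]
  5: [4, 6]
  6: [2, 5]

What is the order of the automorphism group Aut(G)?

12

Every vertex has degree 2 and the graph is connected, so G is the 6-cycle C_6. The automorphisms of the 6-cycle are exactly the symmetries of a regular 6-gon: the dihedral group D_6, |D_6| = 12.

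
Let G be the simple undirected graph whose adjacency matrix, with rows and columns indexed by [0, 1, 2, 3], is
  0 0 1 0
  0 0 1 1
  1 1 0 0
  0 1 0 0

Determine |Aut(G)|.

2

The degree sequence is [1, 2, 2, 1]; the two degree-1 vertices 0 and 3 are the ends of a path, so G = P_4. The only nontrivial automorphism of a path is the end-to-end reflection, so Aut(G) ≅ Z_2.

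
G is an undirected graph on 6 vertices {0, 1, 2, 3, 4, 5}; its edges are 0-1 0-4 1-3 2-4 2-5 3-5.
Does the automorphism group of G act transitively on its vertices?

G is 2-regular and connected on 6 vertices, i.e. the cycle C_6. C_6 has 6 rotations and 6 reflections, so Aut(C_6) ≅ D_6 of order 12. Under this action every vertex can be carried to every other, so G is vertex-transitive.

Yes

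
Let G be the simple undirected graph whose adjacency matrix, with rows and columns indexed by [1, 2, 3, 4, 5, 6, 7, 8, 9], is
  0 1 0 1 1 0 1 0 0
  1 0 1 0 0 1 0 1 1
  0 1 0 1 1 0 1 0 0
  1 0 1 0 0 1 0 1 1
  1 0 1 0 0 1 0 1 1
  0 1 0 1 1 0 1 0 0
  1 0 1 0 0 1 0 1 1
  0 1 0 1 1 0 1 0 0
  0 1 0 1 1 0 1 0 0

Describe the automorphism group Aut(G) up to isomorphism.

S_4 × S_5

The vertices split by degree into {2, 4, 5, 7} (degree 5) and {1, 3, 6, 8, 9} (degree 4); every edge runs between the two parts, so G is the complete bipartite graph K_{4,5}. Automorphisms preserve the bipartition setwise (since the parts differ in size) and act as S_4 × S_5 within it; |Aut| = 2880.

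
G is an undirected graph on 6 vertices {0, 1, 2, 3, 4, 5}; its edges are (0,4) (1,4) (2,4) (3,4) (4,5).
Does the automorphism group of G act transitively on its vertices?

No

Vertex 4 is the only vertex of degree 5, so every automorphism fixes it; G is not vertex-transitive.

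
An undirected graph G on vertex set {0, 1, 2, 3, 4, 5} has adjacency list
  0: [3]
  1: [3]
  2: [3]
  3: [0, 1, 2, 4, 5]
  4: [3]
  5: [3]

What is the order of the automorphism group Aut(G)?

Vertex 3 has degree 5 and every other vertex has degree 1, so G is the star K_{1,5} with centre 3. The 5 leaves are pairwise interchangeable while the centre is fixed, giving Aut(G) = S_5.

120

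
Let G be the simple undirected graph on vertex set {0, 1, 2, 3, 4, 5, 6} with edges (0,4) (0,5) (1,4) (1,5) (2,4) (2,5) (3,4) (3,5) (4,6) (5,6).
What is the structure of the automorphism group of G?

S_2 × S_5

The vertices split by degree into {4, 5} (degree 5) and {0, 1, 2, 3, 6} (degree 2); every edge runs between the two parts, so G is the complete bipartite graph K_{2,5}. The parts have unequal sizes, so no automorphism swaps them; each part is permuted independently, giving S_2 × S_5 of order 2!·5! = 240.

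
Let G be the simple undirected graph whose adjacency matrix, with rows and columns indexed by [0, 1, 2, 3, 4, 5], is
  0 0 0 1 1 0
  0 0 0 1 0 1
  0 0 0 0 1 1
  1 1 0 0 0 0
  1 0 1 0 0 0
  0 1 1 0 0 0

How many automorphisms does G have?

12

Every vertex has degree 2 and the graph is connected, so G is the 6-cycle C_6. The automorphisms of the 6-cycle are exactly the symmetries of a regular 6-gon: the dihedral group D_6, |D_6| = 12.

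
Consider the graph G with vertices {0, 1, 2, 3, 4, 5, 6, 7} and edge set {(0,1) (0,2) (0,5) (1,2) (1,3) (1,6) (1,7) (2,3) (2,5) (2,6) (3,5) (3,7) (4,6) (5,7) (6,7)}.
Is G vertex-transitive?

Vertex 0 is the only vertex of degree 3, so every automorphism fixes it; G is not vertex-transitive.

No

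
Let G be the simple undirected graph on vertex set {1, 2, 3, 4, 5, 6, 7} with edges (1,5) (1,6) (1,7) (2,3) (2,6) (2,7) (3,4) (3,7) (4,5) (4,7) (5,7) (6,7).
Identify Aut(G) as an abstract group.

the dihedral group of order 12

Vertex 7 is the unique vertex of degree 6; the remaining 6 vertices each have degree 3 and induce a cycle, so G is the wheel on 7 vertices with hub 7. With the hub fixed, the remaining symmetry is that of the rim cycle C_6, giving the dihedral group D_6.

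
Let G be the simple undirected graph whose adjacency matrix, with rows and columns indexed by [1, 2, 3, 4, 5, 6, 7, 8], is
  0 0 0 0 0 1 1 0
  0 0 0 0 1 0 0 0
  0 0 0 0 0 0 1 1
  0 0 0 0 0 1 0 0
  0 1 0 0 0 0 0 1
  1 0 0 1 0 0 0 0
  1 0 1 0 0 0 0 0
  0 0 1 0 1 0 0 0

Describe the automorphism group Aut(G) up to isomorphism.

The degree sequence is [2, 1, 2, 1, 2, 2, 2, 2]; the two degree-1 vertices 2 and 4 are the ends of a path, so G = P_8. A path has exactly one nontrivial symmetry — reversal — giving Aut(G) of order 2.

C_2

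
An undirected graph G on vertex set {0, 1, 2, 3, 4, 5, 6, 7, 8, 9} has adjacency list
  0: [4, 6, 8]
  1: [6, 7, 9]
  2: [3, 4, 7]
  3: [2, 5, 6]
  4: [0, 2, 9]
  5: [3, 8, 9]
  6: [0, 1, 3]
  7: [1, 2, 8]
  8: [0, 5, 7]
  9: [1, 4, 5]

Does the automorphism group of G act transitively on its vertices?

G is 3-regular on 10 vertices with no triangles and no 4-cycles (girth 5): this is the Petersen graph. Viewing the Petersen graph as the Kneser graph K(5,2) — vertices are 2-subsets of {1,…,5}, edges join disjoint pairs — its automorphisms are exactly the permutations of the 5-element set, so Aut ≅ S_5 of order 120. Under this action every vertex can be carried to every other, so G is vertex-transitive.

Yes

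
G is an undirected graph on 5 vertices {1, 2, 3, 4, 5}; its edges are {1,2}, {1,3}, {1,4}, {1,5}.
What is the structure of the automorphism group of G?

Vertex 1 has degree 4 and every other vertex has degree 1, so G is the star K_{1,4} with centre 1. The 4 leaves are pairwise interchangeable while the centre is fixed, giving Aut(G) = S_4.

S_4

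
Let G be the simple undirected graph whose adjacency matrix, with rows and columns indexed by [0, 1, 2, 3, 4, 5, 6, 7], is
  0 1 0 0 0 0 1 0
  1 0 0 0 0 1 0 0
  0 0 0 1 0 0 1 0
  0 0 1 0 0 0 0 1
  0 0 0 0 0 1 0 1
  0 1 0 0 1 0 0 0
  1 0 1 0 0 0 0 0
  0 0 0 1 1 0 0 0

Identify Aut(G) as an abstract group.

D_8

G is 2-regular and connected on 8 vertices, i.e. the cycle C_8. C_8 has 8 rotations and 8 reflections, so Aut(C_8) ≅ D_8 of order 16.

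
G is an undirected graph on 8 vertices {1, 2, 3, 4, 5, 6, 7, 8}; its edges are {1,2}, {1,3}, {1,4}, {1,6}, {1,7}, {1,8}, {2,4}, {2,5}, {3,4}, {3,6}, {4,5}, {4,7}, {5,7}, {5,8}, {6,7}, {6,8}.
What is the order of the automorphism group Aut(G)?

The degree sequence is [6, 3, 3, 5, 4, 4, 4, 3]. Checking the degree-preserving permutations of the vertex set shows that none except the identity preserves every edge, so Aut(G) is trivial.

1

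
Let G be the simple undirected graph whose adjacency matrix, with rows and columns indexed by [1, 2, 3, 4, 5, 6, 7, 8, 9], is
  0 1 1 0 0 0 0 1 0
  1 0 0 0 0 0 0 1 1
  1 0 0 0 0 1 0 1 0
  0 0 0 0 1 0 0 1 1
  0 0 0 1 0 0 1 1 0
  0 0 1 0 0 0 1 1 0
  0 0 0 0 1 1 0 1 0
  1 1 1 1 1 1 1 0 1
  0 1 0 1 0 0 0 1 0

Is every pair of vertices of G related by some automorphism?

Vertex 8 is the only vertex of degree 8, so every automorphism fixes it; G is not vertex-transitive.

No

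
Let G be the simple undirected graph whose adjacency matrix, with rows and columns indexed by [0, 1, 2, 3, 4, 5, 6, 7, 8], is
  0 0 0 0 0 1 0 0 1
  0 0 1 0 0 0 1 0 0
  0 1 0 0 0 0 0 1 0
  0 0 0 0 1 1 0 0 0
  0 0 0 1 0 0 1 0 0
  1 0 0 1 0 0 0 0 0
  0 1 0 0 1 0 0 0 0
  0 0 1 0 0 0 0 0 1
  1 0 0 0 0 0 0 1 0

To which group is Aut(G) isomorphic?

Every vertex has degree 2 and the graph is connected, so G is the 9-cycle C_9. C_9 has 9 rotations and 9 reflections, so Aut(C_9) ≅ D_9 of order 18.

D_9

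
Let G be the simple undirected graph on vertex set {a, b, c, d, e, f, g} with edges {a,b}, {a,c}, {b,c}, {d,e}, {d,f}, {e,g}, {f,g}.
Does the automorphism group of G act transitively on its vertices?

No

G has two connected components, {d, e, f, g} and {a, b, c}; each is 2-regular, so G = C_4 ⊔ C_3. The orbit of a under Aut(G) is {a, b, c}, which does not contain d, so G is not vertex-transitive.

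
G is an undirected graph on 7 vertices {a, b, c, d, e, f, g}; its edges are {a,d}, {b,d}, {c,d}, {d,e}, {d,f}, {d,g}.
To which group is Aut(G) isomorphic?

the symmetric group on 6 letters

Vertex d has degree 6 and every other vertex has degree 1, so G is the star K_{1,6} with centre d. The 6 leaves are pairwise interchangeable while the centre is fixed, giving Aut(G) = S_6.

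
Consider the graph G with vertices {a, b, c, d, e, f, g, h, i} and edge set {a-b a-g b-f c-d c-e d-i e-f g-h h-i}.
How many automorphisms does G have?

18

G is 2-regular and connected on 9 vertices, i.e. the cycle C_9. C_9 has 9 rotations and 9 reflections, so Aut(C_9) ≅ D_9 of order 18.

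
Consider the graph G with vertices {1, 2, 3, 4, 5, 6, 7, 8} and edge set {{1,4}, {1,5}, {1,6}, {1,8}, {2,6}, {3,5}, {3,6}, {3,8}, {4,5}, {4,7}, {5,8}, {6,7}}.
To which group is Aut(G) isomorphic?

{e}

The degree sequence is [4, 1, 3, 3, 4, 4, 2, 3]. Checking the degree-preserving permutations of the vertex set shows that none except the identity preserves every edge, so Aut(G) is trivial.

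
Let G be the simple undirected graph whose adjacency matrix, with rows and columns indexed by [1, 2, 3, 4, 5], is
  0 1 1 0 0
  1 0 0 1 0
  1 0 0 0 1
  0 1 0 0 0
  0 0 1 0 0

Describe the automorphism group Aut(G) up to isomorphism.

Z_2

The degree sequence is [2, 2, 2, 1, 1]; the two degree-1 vertices 4 and 5 are the ends of a path, so G = P_5. A path has exactly one nontrivial symmetry — reversal — giving Aut(G) of order 2.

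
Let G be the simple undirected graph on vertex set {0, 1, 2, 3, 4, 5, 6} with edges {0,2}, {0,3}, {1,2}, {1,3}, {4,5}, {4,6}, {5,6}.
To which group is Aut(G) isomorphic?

D_3 × D_4

G has two connected components, {0, 1, 2, 3} and {4, 5, 6}; each is 2-regular, so G = C_4 ⊔ C_3. No automorphism exchanges components of different sizes, hence Aut(G) is the direct product D_3 × D_4, order 48.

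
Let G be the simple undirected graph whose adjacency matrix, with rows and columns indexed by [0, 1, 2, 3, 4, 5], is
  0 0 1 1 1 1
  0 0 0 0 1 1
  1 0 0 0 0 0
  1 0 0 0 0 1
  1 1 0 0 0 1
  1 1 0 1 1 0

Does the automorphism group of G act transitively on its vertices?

Vertex 2 is the only vertex of degree 1, so every automorphism fixes it; G is not vertex-transitive.

No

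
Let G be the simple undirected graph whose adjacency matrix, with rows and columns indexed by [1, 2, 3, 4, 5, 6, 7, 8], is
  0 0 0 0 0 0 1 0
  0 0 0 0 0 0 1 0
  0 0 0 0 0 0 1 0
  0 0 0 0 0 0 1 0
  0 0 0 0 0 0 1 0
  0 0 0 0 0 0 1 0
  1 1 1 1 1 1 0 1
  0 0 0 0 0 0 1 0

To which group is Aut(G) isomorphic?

S_7

Vertex 7 has degree 7 and every other vertex has degree 1, so G is the star K_{1,7} with centre 7. The 7 leaves are pairwise interchangeable while the centre is fixed, giving Aut(G) = S_7.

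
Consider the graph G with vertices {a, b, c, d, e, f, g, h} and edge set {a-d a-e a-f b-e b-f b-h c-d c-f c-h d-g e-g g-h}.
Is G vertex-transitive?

G is 3-regular and bipartite on 2^3 = 8 vertices with girth 4; it is the hypercube graph Q_3. Aut(Q_3) consists of the signed permutations of the 3 coordinate axes: 3! permutations times 2^3 sign flips, so |Aut| = 2^3·3! = 48. This group acts transitively on the 8 vertices.

Yes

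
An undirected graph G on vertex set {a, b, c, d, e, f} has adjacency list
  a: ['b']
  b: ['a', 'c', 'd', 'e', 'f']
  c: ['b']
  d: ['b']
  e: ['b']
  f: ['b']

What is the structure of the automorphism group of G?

Vertex b has degree 5 and every other vertex has degree 1, so G is the star K_{1,5} with centre b. The 5 leaves are pairwise interchangeable while the centre is fixed, giving Aut(G) = S_5.

the symmetric group on 5 letters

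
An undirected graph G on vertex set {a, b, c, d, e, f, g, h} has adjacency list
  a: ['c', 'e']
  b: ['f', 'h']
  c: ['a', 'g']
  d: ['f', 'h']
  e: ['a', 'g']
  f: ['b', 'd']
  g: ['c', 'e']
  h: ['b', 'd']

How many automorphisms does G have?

G has two connected components, {a, c, e, g} and {b, d, f, h}; each is 2-regular, so G = C_4 ⊔ C_4. Aut of a disjoint union of two copies of C_4 is the wreath product D_4 ≀ Z_2, of order 2·8² = 128.

128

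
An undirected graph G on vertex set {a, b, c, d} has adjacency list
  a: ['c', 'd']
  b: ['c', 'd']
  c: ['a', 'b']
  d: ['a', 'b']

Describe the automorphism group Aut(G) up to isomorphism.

G is 2-regular and bipartite on 2^2 = 4 vertices with girth 4; it is the hypercube graph Q_2. Aut(Q_2) consists of the signed permutations of the 2 coordinate axes: 2! permutations times 2^2 sign flips, so |Aut| = 2^2·2! = 8.

the hyperoctahedral group B_2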